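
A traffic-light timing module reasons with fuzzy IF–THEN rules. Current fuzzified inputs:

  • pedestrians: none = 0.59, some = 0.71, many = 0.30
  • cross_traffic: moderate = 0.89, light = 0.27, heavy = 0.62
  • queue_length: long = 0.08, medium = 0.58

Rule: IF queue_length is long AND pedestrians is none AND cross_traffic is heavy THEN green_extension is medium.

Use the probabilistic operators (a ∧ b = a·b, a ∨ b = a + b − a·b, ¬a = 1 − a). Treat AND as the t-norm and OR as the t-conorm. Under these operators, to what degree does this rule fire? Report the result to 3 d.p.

0.029

firing strength: long=0.08, none=0.59, heavy=0.62; AND[a·b] → w = 0.0293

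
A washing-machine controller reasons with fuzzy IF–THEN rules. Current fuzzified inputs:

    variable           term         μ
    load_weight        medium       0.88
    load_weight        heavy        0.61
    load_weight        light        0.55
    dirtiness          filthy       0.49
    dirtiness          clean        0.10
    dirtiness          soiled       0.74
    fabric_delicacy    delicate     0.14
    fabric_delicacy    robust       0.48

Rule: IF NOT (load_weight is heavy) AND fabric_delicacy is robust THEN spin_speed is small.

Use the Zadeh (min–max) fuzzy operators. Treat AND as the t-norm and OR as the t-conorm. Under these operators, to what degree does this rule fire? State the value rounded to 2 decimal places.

firing strength: ¬heavy=1−0.61=0.39, robust=0.48; AND[min(a, b)] → w = 0.39

0.39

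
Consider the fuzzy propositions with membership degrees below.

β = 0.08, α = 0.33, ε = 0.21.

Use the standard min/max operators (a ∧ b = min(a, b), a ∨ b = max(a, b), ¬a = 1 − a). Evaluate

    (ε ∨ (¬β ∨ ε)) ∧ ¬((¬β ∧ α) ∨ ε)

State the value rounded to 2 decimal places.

¬β = 1 − 0.08 = 0.92
¬β ∨ ε = max(a, b) on (0.92, 0.21) = 0.92
ε ∨ (¬β ∨ ε) = max(a, b) on (0.21, 0.92) = 0.92
¬β = 1 − 0.08 = 0.92
¬β ∧ α = min(a, b) on (0.92, 0.33) = 0.33
(¬β ∧ α) ∨ ε = max(a, b) on (0.33, 0.21) = 0.33
¬((¬β ∧ α) ∨ ε) = 1 − 0.33 = 0.67
(ε ∨ (¬β ∨ ε)) ∧ ¬((¬β ∧ α) ∨ ε) = min(a, b) on (0.92, 0.67) = 0.67

0.67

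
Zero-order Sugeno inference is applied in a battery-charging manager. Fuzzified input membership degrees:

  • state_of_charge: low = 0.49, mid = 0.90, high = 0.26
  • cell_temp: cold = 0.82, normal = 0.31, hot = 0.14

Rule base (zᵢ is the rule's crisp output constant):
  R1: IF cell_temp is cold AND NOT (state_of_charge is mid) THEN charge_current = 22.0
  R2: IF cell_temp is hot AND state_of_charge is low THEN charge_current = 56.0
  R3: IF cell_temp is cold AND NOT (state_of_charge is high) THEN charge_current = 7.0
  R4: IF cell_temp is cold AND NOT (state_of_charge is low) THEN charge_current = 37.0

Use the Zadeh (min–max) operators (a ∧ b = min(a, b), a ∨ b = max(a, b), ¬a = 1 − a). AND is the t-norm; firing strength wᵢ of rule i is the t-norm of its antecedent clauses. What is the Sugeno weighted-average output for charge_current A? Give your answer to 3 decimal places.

R1 (z=22.0): cold=0.82, ¬mid=1−0.90=0.10; AND[min(a, b)] → w = 0.10
R2 (z=56.0): hot=0.14, low=0.49; AND[min(a, b)] → w = 0.14
R3 (z=7.0): cold=0.82, ¬high=1−0.26=0.74; AND[min(a, b)] → w = 0.74
R4 (z=37.0): cold=0.82, ¬low=1−0.49=0.51; AND[min(a, b)] → w = 0.51
Weighted average = (0.10·22.0 + 0.14·56.0 + 0.74·7.0 + 0.51·37.0) / (0.10 + 0.14 + 0.74 + 0.51)
  = 34.0900 / 1.4900 = 22.879

22.879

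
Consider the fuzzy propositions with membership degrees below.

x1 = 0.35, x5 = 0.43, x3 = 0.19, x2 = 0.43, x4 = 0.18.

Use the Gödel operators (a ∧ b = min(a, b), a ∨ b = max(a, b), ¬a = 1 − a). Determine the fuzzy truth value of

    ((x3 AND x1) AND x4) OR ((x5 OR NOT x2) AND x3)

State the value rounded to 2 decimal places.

x3 AND x1 = min(a, b) on (0.19, 0.35) = 0.19
(x3 AND x1) AND x4 = min(a, b) on (0.19, 0.18) = 0.18
NOT x2 = 1 − 0.43 = 0.57
x5 OR NOT x2 = max(a, b) on (0.43, 0.57) = 0.57
(x5 OR NOT x2) AND x3 = min(a, b) on (0.57, 0.19) = 0.19
((x3 AND x1) AND x4) OR ((x5 OR NOT x2) AND x3) = max(a, b) on (0.18, 0.19) = 0.19

0.19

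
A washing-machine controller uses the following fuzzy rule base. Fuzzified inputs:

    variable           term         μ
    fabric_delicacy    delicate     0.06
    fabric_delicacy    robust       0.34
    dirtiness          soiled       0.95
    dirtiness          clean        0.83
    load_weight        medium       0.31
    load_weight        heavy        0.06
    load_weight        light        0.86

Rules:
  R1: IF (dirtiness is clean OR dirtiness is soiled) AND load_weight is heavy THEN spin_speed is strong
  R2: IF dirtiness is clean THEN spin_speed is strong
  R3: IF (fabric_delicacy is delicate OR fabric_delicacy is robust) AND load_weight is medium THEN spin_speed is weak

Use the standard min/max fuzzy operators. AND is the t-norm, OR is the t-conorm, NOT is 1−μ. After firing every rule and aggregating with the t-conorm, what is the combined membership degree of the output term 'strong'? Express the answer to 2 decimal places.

R1: (clean=0.83 OR soiled=0.95) = 0.95; AND[min(a, b)] with heavy=0.06 → w = 0.06
R2: clean=0.83 → w = 0.83
R3: (delicate=0.06 OR robust=0.34) = 0.34; AND[min(a, b)] with medium=0.31 → w = 0.31
Rules with consequent 'strong': {R1, R2} → strengths 0.06, 0.83
Aggregate via t-conorm [max(a, b)]: 0.83

0.83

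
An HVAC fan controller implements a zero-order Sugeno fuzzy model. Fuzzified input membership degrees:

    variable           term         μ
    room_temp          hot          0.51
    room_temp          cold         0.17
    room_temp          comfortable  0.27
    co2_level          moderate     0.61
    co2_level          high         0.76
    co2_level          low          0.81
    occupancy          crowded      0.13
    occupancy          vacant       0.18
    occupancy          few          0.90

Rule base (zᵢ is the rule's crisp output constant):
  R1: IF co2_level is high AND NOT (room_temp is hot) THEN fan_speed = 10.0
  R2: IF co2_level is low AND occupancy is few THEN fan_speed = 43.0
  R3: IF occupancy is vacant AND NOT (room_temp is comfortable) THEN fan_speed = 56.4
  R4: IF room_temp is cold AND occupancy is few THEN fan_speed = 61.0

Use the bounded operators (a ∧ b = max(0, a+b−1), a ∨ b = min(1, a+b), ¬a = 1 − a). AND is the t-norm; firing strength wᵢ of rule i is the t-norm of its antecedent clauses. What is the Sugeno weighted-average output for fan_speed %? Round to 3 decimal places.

36.214

R1 (z=10.0): high=0.76, ¬hot=1−0.51=0.49; AND[max(0, a+b−1)] → w = 0.25
R2 (z=43.0): low=0.81, few=0.90; AND[max(0, a+b−1)] → w = 0.71
R3 (z=56.4): vacant=0.18, ¬comfortable=1−0.27=0.73; AND[max(0, a+b−1)] → w = 0.00
R4 (z=61.0): cold=0.17, few=0.90; AND[max(0, a+b−1)] → w = 0.07
Weighted average = (0.25·10.0 + 0.71·43.0 + 0.00·56.4 + 0.07·61.0) / (0.25 + 0.71 + 0.00 + 0.07)
  = 37.3000 / 1.0300 = 36.214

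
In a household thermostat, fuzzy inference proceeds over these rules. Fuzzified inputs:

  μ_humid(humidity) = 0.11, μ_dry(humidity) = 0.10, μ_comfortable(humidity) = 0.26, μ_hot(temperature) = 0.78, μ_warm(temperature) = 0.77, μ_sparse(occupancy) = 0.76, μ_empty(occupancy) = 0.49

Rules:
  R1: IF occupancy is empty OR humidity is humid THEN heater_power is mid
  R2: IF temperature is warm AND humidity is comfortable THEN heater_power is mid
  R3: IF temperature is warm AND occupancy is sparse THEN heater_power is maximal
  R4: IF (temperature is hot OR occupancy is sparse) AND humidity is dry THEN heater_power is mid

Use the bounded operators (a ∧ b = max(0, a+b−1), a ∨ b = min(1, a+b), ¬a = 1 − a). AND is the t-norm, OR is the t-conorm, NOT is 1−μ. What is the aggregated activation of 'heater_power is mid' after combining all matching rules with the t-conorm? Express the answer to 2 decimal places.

R1: empty=0.49, humid=0.11; OR[min(1, a+b)] → w = 0.60
R2: warm=0.77, comfortable=0.26; AND[max(0, a+b−1)] → w = 0.03
R3: warm=0.77, sparse=0.76; AND[max(0, a+b−1)] → w = 0.53
R4: (hot=0.78 OR sparse=0.76) = 1.00; AND[max(0, a+b−1)] with dry=0.10 → w = 0.10
Rules with consequent 'mid': {R1, R2, R4} → strengths 0.60, 0.03, 0.10
Aggregate via t-conorm [min(1, a+b)]: 0.73

0.73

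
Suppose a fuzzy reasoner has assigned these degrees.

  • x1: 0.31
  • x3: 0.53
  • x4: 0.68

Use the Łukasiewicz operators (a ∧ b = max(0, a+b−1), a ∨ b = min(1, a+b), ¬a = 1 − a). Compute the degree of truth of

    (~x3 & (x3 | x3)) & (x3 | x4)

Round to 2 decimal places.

0.47

~x3 = 1 − 0.53 = 0.47
x3 | x3 = min(1, a+b) on (0.53, 0.53) = 1.00
~x3 & (x3 | x3) = max(0, a+b−1) on (0.47, 1.00) = 0.47
x3 | x4 = min(1, a+b) on (0.53, 0.68) = 1.00
(~x3 & (x3 | x3)) & (x3 | x4) = max(0, a+b−1) on (0.47, 1.00) = 0.47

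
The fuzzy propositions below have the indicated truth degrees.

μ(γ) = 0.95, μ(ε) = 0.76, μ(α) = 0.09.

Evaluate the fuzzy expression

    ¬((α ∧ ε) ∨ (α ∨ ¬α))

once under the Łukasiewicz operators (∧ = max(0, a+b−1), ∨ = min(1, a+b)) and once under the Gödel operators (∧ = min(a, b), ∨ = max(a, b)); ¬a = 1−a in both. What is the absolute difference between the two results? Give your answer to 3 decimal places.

0.090

Under Łukasiewicz:
  α ∧ ε = max(0, a+b−1) on (0.09, 0.76) = 0.00
  ¬α = 1 − 0.09 = 0.91
  α ∨ ¬α = min(1, a+b) on (0.09, 0.91) = 1.00
  (α ∧ ε) ∨ (α ∨ ¬α) = min(1, a+b) on (0.00, 1.00) = 1.00
  ¬((α ∧ ε) ∨ (α ∨ ¬α)) = 1 − 1.00 = 0.00
  → value = 0.0000
Under Gödel:
  α ∧ ε = min(a, b) on (0.09, 0.76) = 0.09
  ¬α = 1 − 0.09 = 0.91
  α ∨ ¬α = max(a, b) on (0.09, 0.91) = 0.91
  (α ∧ ε) ∨ (α ∨ ¬α) = max(a, b) on (0.09, 0.91) = 0.91
  ¬((α ∧ ε) ∨ (α ∨ ¬α)) = 1 − 0.91 = 0.09
  → value = 0.0900
|0.0000 − 0.0900| = 0.090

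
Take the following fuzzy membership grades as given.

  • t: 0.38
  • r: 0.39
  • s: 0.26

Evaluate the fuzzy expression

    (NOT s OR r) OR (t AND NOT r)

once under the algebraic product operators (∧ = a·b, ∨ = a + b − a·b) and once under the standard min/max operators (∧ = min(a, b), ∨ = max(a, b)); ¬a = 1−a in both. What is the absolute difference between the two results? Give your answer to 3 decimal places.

Under algebraic product:
  NOT s = 1 − 0.2600 = 0.7400
  NOT s OR r = a + b − a·b on (0.7400, 0.3900) = 0.8414
  NOT r = 1 − 0.3900 = 0.6100
  t AND NOT r = a·b on (0.3800, 0.6100) = 0.2318
  (NOT s OR r) OR (t AND NOT r) = a + b − a·b on (0.8414, 0.2318) = 0.8782
  → value = 0.8782
Under standard min/max:
  NOT s = 1 − 0.26 = 0.74
  NOT s OR r = max(a, b) on (0.74, 0.39) = 0.74
  NOT r = 1 − 0.39 = 0.61
  t AND NOT r = min(a, b) on (0.38, 0.61) = 0.38
  (NOT s OR r) OR (t AND NOT r) = max(a, b) on (0.74, 0.38) = 0.74
  → value = 0.7400
|0.8782 − 0.7400| = 0.138

0.138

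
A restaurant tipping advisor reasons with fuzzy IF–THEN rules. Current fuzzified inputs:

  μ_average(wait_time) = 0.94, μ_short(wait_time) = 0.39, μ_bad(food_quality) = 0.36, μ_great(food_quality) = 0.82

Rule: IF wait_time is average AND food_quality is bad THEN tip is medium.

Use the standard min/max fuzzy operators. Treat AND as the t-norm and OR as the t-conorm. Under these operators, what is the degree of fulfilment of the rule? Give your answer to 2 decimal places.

0.36

firing strength: average=0.94, bad=0.36; AND[min(a, b)] → w = 0.36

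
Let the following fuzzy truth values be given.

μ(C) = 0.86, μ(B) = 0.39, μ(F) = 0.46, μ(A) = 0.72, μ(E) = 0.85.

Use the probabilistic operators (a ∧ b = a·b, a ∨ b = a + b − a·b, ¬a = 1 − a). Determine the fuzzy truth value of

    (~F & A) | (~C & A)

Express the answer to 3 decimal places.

0.450

~F = 1 − 0.4600 = 0.5400
~F & A = a·b on (0.5400, 0.7200) = 0.3888
~C = 1 − 0.8600 = 0.1400
~C & A = a·b on (0.1400, 0.7200) = 0.1008
(~F & A) | (~C & A) = a + b − a·b on (0.3888, 0.1008) = 0.4504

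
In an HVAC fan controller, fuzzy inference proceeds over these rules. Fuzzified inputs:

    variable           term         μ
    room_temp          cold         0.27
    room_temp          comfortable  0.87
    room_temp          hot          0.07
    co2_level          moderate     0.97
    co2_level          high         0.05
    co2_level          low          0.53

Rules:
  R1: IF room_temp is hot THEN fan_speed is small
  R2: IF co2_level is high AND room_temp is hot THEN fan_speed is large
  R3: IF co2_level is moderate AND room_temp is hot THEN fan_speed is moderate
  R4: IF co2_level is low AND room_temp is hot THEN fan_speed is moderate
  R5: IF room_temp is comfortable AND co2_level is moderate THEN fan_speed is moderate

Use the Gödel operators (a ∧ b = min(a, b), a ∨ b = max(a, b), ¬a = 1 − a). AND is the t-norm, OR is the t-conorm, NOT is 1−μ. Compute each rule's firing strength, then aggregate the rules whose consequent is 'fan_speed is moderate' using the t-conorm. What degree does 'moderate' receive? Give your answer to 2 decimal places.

0.87

R1: hot=0.07 → w = 0.07
R2: high=0.05, hot=0.07; AND[min(a, b)] → w = 0.05
R3: moderate=0.97, hot=0.07; AND[min(a, b)] → w = 0.07
R4: low=0.53, hot=0.07; AND[min(a, b)] → w = 0.07
R5: comfortable=0.87, moderate=0.97; AND[min(a, b)] → w = 0.87
Rules with consequent 'moderate': {R3, R4, R5} → strengths 0.07, 0.07, 0.87
Aggregate via t-conorm [max(a, b)]: 0.87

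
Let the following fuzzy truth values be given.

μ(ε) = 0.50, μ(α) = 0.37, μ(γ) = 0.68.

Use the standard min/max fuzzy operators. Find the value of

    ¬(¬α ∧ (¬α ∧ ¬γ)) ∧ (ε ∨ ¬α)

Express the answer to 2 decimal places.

0.63

¬α = 1 − 0.37 = 0.63
¬α = 1 − 0.37 = 0.63
¬γ = 1 − 0.68 = 0.32
¬α ∧ ¬γ = min(a, b) on (0.63, 0.32) = 0.32
¬α ∧ (¬α ∧ ¬γ) = min(a, b) on (0.63, 0.32) = 0.32
¬(¬α ∧ (¬α ∧ ¬γ)) = 1 − 0.32 = 0.68
¬α = 1 − 0.37 = 0.63
ε ∨ ¬α = max(a, b) on (0.50, 0.63) = 0.63
¬(¬α ∧ (¬α ∧ ¬γ)) ∧ (ε ∨ ¬α) = min(a, b) on (0.68, 0.63) = 0.63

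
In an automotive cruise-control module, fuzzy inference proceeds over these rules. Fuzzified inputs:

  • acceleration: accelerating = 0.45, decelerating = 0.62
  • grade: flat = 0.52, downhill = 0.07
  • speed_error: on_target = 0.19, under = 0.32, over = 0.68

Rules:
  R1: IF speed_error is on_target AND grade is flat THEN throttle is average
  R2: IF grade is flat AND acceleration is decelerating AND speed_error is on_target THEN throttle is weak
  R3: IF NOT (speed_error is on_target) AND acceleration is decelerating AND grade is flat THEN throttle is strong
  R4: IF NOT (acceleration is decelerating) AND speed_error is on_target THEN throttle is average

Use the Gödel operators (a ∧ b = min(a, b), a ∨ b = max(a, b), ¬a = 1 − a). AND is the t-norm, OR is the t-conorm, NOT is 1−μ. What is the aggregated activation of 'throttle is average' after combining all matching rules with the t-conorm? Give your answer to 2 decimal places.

0.19

R1: on_target=0.19, flat=0.52; AND[min(a, b)] → w = 0.19
R2: flat=0.52, decelerating=0.62, on_target=0.19; AND[min(a, b)] → w = 0.19
R3: ¬on_target=1−0.19=0.81, decelerating=0.62, flat=0.52; AND[min(a, b)] → w = 0.52
R4: ¬decelerating=1−0.62=0.38, on_target=0.19; AND[min(a, b)] → w = 0.19
Rules with consequent 'average': {R1, R4} → strengths 0.19, 0.19
Aggregate via t-conorm [max(a, b)]: 0.19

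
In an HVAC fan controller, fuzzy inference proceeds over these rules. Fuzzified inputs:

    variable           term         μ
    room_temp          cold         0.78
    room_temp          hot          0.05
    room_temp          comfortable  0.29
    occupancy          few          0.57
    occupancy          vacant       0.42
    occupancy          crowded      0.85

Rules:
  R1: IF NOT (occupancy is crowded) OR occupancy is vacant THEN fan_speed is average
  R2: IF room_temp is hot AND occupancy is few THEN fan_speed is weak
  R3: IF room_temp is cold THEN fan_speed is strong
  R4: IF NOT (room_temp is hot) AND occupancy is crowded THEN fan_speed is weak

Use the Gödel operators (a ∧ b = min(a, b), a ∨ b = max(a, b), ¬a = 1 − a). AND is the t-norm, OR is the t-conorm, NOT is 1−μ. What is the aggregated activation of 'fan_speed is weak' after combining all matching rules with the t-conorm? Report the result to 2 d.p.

R1: ¬crowded=1−0.85=0.15, vacant=0.42; OR[max(a, b)] → w = 0.42
R2: hot=0.05, few=0.57; AND[min(a, b)] → w = 0.05
R3: cold=0.78 → w = 0.78
R4: ¬hot=1−0.05=0.95, crowded=0.85; AND[min(a, b)] → w = 0.85
Rules with consequent 'weak': {R2, R4} → strengths 0.05, 0.85
Aggregate via t-conorm [max(a, b)]: 0.85

0.85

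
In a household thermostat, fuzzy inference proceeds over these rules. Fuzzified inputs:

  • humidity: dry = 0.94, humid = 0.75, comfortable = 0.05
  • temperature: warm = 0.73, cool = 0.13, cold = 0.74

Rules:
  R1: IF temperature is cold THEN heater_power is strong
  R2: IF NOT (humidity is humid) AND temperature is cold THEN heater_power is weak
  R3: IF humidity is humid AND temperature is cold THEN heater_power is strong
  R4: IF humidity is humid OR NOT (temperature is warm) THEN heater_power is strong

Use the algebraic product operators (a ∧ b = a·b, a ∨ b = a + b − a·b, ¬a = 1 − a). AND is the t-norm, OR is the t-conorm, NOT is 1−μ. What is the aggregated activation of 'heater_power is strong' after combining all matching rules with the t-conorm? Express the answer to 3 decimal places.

0.979

R1: cold=0.74 → w = 0.7400
R2: ¬humid=1−0.75=0.25, cold=0.74; AND[a·b] → w = 0.1850
R3: humid=0.75, cold=0.74; AND[a·b] → w = 0.5550
R4: humid=0.75, ¬warm=1−0.73=0.27; OR[a + b − a·b] → w = 0.8175
Rules with consequent 'strong': {R1, R3, R4} → strengths 0.7400, 0.5550, 0.8175
Aggregate via t-conorm [a + b − a·b]: 0.9789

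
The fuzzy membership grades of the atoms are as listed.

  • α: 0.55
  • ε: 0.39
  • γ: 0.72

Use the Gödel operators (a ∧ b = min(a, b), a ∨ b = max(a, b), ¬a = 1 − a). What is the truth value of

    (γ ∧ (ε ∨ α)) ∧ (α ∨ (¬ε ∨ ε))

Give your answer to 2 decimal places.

ε ∨ α = max(a, b) on (0.39, 0.55) = 0.55
γ ∧ (ε ∨ α) = min(a, b) on (0.72, 0.55) = 0.55
¬ε = 1 − 0.39 = 0.61
¬ε ∨ ε = max(a, b) on (0.61, 0.39) = 0.61
α ∨ (¬ε ∨ ε) = max(a, b) on (0.55, 0.61) = 0.61
(γ ∧ (ε ∨ α)) ∧ (α ∨ (¬ε ∨ ε)) = min(a, b) on (0.55, 0.61) = 0.55

0.55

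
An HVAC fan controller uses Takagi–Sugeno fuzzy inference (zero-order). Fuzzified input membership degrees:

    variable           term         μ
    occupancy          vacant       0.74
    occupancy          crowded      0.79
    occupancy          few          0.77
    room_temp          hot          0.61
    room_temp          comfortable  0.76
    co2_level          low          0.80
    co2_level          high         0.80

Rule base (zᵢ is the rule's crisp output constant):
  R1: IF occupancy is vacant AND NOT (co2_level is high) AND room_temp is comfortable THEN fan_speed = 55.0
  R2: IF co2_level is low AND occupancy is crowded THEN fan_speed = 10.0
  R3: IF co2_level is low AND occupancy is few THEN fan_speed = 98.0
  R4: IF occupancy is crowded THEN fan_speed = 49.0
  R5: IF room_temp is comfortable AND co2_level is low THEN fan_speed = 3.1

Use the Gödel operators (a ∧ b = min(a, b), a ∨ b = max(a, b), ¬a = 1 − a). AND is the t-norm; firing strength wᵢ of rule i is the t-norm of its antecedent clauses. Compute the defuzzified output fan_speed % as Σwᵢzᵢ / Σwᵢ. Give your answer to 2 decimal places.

R1 (z=55.0): vacant=0.74, ¬high=1−0.80=0.20, comfortable=0.76; AND[min(a, b)] → w = 0.20
R2 (z=10.0): low=0.80, crowded=0.79; AND[min(a, b)] → w = 0.79
R3 (z=98.0): low=0.80, few=0.77; AND[min(a, b)] → w = 0.77
R4 (z=49.0): crowded=0.79 → w = 0.79
R5 (z=3.1): comfortable=0.76, low=0.80; AND[min(a, b)] → w = 0.76
Weighted average = (0.20·55.0 + 0.79·10.0 + 0.77·98.0 + 0.79·49.0 + 0.76·3.1) / (0.20 + 0.79 + 0.77 + 0.79 + 0.76)
  = 135.4260 / 3.3100 = 40.91

40.91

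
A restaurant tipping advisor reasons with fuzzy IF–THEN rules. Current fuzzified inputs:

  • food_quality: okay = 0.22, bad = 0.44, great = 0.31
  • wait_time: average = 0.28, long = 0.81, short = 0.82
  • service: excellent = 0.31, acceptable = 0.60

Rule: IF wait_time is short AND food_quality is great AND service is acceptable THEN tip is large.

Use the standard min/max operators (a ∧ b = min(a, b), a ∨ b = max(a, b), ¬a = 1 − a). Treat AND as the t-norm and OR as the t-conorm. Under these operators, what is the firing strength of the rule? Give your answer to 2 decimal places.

firing strength: short=0.82, great=0.31, acceptable=0.60; AND[min(a, b)] → w = 0.31

0.31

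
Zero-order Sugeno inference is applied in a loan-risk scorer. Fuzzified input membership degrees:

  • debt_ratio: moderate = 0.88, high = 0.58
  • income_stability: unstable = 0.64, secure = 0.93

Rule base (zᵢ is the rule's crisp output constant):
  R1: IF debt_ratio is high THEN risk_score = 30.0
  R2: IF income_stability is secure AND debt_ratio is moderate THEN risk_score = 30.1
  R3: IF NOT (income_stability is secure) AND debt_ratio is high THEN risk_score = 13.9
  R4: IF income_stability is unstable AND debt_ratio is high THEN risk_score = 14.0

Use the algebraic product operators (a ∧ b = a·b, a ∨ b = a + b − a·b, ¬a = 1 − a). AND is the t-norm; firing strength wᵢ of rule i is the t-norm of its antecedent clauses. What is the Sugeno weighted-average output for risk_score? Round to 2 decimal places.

R1 (z=30.0): high=0.58 → w = 0.5800
R2 (z=30.1): secure=0.93, moderate=0.88; AND[a·b] → w = 0.8184
R3 (z=13.9): ¬secure=1−0.93=0.07, high=0.58; AND[a·b] → w = 0.0406
R4 (z=14.0): unstable=0.64, high=0.58; AND[a·b] → w = 0.3712
Weighted average = (0.5800·30.0 + 0.8184·30.1 + 0.0406·13.9 + 0.3712·14.0) / (0.5800 + 0.8184 + 0.0406 + 0.3712)
  = 47.7950 / 1.8102 = 26.40

26.40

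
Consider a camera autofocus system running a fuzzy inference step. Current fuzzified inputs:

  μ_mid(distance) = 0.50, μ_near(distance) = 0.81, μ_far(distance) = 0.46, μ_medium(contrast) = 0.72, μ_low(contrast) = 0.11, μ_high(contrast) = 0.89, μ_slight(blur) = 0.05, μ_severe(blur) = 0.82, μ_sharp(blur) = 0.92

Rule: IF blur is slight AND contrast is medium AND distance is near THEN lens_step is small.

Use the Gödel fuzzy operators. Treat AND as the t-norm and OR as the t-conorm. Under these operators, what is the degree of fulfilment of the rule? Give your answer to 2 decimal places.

firing strength: slight=0.05, medium=0.72, near=0.81; AND[min(a, b)] → w = 0.05

0.05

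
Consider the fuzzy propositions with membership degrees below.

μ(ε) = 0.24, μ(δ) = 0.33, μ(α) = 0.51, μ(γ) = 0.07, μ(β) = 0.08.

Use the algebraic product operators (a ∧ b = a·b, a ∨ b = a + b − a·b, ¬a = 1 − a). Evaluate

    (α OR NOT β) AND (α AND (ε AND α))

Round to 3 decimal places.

0.060

NOT β = 1 − 0.0800 = 0.9200
α OR NOT β = a + b − a·b on (0.5100, 0.9200) = 0.9608
ε AND α = a·b on (0.2400, 0.5100) = 0.1224
α AND (ε AND α) = a·b on (0.5100, 0.1224) = 0.0624
(α OR NOT β) AND (α AND (ε AND α)) = a·b on (0.9608, 0.0624) = 0.0600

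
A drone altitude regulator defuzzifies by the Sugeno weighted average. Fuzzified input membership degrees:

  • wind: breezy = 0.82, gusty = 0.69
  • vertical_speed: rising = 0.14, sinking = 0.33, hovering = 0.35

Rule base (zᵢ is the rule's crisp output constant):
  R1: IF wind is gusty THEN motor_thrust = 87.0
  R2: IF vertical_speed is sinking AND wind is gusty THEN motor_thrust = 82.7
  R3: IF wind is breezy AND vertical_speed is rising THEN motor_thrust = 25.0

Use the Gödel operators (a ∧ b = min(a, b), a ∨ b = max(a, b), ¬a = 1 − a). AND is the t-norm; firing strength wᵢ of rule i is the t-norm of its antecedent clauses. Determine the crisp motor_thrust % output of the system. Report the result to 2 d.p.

78.29

R1 (z=87.0): gusty=0.69 → w = 0.69
R2 (z=82.7): sinking=0.33, gusty=0.69; AND[min(a, b)] → w = 0.33
R3 (z=25.0): breezy=0.82, rising=0.14; AND[min(a, b)] → w = 0.14
Weighted average = (0.69·87.0 + 0.33·82.7 + 0.14·25.0) / (0.69 + 0.33 + 0.14)
  = 90.8210 / 1.1600 = 78.29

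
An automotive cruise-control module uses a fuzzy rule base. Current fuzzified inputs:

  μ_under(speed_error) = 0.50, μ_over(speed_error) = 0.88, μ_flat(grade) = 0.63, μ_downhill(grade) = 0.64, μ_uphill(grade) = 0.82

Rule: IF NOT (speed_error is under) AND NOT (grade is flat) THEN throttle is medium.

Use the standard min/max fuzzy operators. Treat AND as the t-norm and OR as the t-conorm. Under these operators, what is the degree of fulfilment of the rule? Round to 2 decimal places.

firing strength: ¬under=1−0.50=0.50, ¬flat=1−0.63=0.37; AND[min(a, b)] → w = 0.37

0.37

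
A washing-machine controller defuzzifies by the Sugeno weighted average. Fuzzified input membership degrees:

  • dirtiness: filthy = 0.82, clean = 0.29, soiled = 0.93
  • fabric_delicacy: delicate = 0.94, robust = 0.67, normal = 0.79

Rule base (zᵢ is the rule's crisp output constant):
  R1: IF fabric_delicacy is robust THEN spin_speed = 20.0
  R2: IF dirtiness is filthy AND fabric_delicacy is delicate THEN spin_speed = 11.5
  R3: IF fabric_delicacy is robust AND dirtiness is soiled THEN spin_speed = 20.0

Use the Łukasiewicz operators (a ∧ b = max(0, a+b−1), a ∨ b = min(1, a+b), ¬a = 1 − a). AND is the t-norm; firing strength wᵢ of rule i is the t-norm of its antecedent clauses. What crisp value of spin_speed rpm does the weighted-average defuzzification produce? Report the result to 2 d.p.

R1 (z=20.0): robust=0.67 → w = 0.67
R2 (z=11.5): filthy=0.82, delicate=0.94; AND[max(0, a+b−1)] → w = 0.76
R3 (z=20.0): robust=0.67, soiled=0.93; AND[max(0, a+b−1)] → w = 0.60
Weighted average = (0.67·20.0 + 0.76·11.5 + 0.60·20.0) / (0.67 + 0.76 + 0.60)
  = 34.1400 / 2.0300 = 16.82

16.82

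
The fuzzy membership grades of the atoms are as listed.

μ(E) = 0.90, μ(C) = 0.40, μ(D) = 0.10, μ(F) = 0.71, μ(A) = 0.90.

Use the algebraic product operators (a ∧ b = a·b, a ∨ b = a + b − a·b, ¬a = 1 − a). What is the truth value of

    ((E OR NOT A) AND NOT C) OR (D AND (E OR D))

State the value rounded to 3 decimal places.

0.587

NOT A = 1 − 0.9000 = 0.1000
E OR NOT A = a + b − a·b on (0.9000, 0.1000) = 0.9100
NOT C = 1 − 0.4000 = 0.6000
(E OR NOT A) AND NOT C = a·b on (0.9100, 0.6000) = 0.5460
E OR D = a + b − a·b on (0.9000, 0.1000) = 0.9100
D AND (E OR D) = a·b on (0.1000, 0.9100) = 0.0910
((E OR NOT A) AND NOT C) OR (D AND (E OR D)) = a + b − a·b on (0.5460, 0.0910) = 0.5873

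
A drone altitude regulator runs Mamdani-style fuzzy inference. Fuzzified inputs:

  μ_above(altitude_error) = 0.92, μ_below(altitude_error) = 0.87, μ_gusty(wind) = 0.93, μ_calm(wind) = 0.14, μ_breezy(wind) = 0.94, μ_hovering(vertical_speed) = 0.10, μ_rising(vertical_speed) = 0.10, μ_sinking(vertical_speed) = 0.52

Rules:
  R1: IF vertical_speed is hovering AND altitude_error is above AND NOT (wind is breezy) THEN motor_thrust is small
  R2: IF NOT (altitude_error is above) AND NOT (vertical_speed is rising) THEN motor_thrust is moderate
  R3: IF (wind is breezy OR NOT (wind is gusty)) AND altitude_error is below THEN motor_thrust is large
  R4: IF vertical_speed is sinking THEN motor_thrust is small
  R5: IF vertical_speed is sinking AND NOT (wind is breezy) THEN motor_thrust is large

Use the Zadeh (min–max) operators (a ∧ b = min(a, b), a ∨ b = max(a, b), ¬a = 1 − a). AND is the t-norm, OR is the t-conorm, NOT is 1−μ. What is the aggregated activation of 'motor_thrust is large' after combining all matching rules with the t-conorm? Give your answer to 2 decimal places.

0.87

R1: hovering=0.10, above=0.92, ¬breezy=1−0.94=0.06; AND[min(a, b)] → w = 0.06
R2: ¬above=1−0.92=0.08, ¬rising=1−0.10=0.90; AND[min(a, b)] → w = 0.08
R3: (breezy=0.94 OR ¬gusty=1−0.93=0.07) = 0.94; AND[min(a, b)] with below=0.87 → w = 0.87
R4: sinking=0.52 → w = 0.52
R5: sinking=0.52, ¬breezy=1−0.94=0.06; AND[min(a, b)] → w = 0.06
Rules with consequent 'large': {R3, R5} → strengths 0.87, 0.06
Aggregate via t-conorm [max(a, b)]: 0.87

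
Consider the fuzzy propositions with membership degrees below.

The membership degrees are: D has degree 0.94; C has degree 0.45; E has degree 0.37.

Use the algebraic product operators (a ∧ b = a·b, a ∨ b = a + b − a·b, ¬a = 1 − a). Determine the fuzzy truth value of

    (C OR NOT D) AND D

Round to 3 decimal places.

0.454

NOT D = 1 − 0.9400 = 0.0600
C OR NOT D = a + b − a·b on (0.4500, 0.0600) = 0.4830
(C OR NOT D) AND D = a·b on (0.4830, 0.9400) = 0.4540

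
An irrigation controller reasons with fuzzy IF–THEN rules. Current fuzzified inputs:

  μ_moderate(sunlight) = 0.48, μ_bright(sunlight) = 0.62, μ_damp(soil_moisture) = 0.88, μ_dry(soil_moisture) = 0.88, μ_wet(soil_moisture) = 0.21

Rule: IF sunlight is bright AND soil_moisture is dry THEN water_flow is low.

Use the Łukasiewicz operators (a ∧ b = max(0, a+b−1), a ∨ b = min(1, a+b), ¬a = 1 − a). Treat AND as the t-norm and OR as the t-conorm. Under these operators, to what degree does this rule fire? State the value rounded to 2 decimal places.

firing strength: bright=0.62, dry=0.88; AND[max(0, a+b−1)] → w = 0.50

0.50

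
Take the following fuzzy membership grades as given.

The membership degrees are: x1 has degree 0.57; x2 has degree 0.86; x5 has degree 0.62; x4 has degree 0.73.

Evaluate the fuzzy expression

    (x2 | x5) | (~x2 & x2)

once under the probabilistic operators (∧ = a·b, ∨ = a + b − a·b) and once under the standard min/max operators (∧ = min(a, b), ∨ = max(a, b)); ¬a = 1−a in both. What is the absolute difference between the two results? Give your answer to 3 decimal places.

Under probabilistic:
  x2 | x5 = a + b − a·b on (0.8600, 0.6200) = 0.9468
  ~x2 = 1 − 0.8600 = 0.1400
  ~x2 & x2 = a·b on (0.1400, 0.8600) = 0.1204
  (x2 | x5) | (~x2 & x2) = a + b − a·b on (0.9468, 0.1204) = 0.9532
  → value = 0.9532
Under standard min/max:
  x2 | x5 = max(a, b) on (0.86, 0.62) = 0.86
  ~x2 = 1 − 0.86 = 0.14
  ~x2 & x2 = min(a, b) on (0.14, 0.86) = 0.14
  (x2 | x5) | (~x2 & x2) = max(a, b) on (0.86, 0.14) = 0.86
  → value = 0.8600
|0.9532 − 0.8600| = 0.093

0.093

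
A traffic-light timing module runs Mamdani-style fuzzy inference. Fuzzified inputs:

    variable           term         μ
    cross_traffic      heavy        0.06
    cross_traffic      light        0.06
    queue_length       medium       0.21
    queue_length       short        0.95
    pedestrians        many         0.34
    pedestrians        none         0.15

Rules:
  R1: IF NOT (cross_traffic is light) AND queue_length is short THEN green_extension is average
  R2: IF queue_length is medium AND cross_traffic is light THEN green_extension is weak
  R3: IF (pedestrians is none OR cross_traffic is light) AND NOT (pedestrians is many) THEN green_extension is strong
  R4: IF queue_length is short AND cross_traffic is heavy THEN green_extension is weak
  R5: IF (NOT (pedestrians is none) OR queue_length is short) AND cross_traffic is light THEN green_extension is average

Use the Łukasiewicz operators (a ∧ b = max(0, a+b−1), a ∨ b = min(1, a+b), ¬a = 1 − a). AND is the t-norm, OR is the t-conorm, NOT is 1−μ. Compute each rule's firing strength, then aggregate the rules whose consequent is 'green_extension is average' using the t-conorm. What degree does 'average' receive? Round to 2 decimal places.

0.95

R1: ¬light=1−0.06=0.94, short=0.95; AND[max(0, a+b−1)] → w = 0.89
R2: medium=0.21, light=0.06; AND[max(0, a+b−1)] → w = 0.00
R3: (none=0.15 OR light=0.06) = 0.21; AND[max(0, a+b−1)] with ¬many=1−0.34=0.66 → w = 0.00
R4: short=0.95, heavy=0.06; AND[max(0, a+b−1)] → w = 0.01
R5: (¬none=1−0.15=0.85 OR short=0.95) = 1.00; AND[max(0, a+b−1)] with light=0.06 → w = 0.06
Rules with consequent 'average': {R1, R5} → strengths 0.89, 0.06
Aggregate via t-conorm [min(1, a+b)]: 0.95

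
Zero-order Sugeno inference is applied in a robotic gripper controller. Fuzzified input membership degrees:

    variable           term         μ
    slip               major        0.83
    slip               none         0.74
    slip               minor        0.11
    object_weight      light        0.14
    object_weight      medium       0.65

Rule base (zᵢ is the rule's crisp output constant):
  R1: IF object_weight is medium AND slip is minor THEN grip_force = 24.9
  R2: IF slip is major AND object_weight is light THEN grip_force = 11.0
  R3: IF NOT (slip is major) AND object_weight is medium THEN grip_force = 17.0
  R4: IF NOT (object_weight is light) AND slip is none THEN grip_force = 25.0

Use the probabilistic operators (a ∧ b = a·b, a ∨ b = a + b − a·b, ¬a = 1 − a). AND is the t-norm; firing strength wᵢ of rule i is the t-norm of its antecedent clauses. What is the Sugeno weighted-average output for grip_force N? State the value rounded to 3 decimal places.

R1 (z=24.9): medium=0.65, minor=0.11; AND[a·b] → w = 0.0715
R2 (z=11.0): major=0.83, light=0.14; AND[a·b] → w = 0.1162
R3 (z=17.0): ¬major=1−0.83=0.17, medium=0.65; AND[a·b] → w = 0.1105
R4 (z=25.0): ¬light=1−0.14=0.86, none=0.74; AND[a·b] → w = 0.6364
Weighted average = (0.0715·24.9 + 0.1162·11.0 + 0.1105·17.0 + 0.6364·25.0) / (0.0715 + 0.1162 + 0.1105 + 0.6364)
  = 20.8470 / 0.9346 = 22.306

22.306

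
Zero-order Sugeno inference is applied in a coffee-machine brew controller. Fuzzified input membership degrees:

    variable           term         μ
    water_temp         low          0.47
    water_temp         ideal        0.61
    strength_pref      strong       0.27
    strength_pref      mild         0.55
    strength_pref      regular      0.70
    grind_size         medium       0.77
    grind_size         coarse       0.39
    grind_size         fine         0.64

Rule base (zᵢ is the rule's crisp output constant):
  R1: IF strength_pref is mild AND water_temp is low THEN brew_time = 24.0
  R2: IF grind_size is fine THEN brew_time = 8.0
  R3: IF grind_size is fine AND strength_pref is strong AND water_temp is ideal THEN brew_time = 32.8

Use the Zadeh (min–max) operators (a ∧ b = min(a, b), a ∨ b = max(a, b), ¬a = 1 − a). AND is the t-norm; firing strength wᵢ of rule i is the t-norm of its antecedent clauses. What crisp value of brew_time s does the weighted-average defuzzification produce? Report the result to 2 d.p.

18.30

R1 (z=24.0): mild=0.55, low=0.47; AND[min(a, b)] → w = 0.47
R2 (z=8.0): fine=0.64 → w = 0.64
R3 (z=32.8): fine=0.64, strong=0.27, ideal=0.61; AND[min(a, b)] → w = 0.27
Weighted average = (0.47·24.0 + 0.64·8.0 + 0.27·32.8) / (0.47 + 0.64 + 0.27)
  = 25.2560 / 1.3800 = 18.30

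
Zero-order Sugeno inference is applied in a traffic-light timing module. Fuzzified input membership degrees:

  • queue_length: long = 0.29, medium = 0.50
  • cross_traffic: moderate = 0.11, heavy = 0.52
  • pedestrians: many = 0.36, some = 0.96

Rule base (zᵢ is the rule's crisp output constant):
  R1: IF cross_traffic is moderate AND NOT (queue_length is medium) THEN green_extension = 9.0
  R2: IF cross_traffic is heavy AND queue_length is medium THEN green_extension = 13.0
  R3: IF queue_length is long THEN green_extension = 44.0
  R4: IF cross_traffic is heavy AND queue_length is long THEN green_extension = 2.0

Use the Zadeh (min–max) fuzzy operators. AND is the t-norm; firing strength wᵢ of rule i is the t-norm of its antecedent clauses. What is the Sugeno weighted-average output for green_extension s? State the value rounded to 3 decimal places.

17.504

R1 (z=9.0): moderate=0.11, ¬medium=1−0.50=0.50; AND[min(a, b)] → w = 0.11
R2 (z=13.0): heavy=0.52, medium=0.50; AND[min(a, b)] → w = 0.50
R3 (z=44.0): long=0.29 → w = 0.29
R4 (z=2.0): heavy=0.52, long=0.29; AND[min(a, b)] → w = 0.29
Weighted average = (0.11·9.0 + 0.50·13.0 + 0.29·44.0 + 0.29·2.0) / (0.11 + 0.50 + 0.29 + 0.29)
  = 20.8300 / 1.1900 = 17.504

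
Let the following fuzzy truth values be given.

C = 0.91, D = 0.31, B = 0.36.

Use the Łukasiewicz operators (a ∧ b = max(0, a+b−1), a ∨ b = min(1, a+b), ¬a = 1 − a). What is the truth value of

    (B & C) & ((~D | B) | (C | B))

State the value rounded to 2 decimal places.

0.27

B & C = max(0, a+b−1) on (0.36, 0.91) = 0.27
~D = 1 − 0.31 = 0.69
~D | B = min(1, a+b) on (0.69, 0.36) = 1.00
C | B = min(1, a+b) on (0.91, 0.36) = 1.00
(~D | B) | (C | B) = min(1, a+b) on (1.00, 1.00) = 1.00
(B & C) & ((~D | B) | (C | B)) = max(0, a+b−1) on (0.27, 1.00) = 0.27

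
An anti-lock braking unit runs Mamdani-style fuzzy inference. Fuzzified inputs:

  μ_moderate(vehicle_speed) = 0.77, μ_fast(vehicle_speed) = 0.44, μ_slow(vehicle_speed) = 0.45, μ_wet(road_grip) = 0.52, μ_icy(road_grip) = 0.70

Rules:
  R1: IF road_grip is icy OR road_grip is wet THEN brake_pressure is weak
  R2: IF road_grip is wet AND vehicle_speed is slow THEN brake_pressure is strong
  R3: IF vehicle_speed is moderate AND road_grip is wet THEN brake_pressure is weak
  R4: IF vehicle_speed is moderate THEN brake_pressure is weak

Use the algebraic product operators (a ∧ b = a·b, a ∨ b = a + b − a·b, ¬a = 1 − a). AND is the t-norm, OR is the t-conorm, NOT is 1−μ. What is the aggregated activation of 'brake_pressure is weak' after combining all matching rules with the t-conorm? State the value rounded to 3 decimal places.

R1: icy=0.70, wet=0.52; OR[a + b − a·b] → w = 0.8560
R2: wet=0.52, slow=0.45; AND[a·b] → w = 0.2340
R3: moderate=0.77, wet=0.52; AND[a·b] → w = 0.4004
R4: moderate=0.77 → w = 0.7700
Rules with consequent 'weak': {R1, R3, R4} → strengths 0.8560, 0.4004, 0.7700
Aggregate via t-conorm [a + b − a·b]: 0.9801

0.980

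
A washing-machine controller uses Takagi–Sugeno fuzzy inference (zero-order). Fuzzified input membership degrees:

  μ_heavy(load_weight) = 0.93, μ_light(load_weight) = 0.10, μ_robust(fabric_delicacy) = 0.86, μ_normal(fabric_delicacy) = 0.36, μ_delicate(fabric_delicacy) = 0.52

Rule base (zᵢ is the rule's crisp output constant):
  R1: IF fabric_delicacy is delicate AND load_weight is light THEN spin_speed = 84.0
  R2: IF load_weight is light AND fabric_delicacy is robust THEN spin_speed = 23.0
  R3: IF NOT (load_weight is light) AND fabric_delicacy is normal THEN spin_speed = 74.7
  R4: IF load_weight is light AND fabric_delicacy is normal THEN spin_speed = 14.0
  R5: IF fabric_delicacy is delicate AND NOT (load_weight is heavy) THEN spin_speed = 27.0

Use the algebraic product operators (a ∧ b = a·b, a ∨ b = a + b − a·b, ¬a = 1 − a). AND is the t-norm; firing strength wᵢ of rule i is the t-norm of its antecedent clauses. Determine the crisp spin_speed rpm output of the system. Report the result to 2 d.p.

59.95

R1 (z=84.0): delicate=0.52, light=0.10; AND[a·b] → w = 0.0520
R2 (z=23.0): light=0.10, robust=0.86; AND[a·b] → w = 0.0860
R3 (z=74.7): ¬light=1−0.10=0.90, normal=0.36; AND[a·b] → w = 0.3240
R4 (z=14.0): light=0.10, normal=0.36; AND[a·b] → w = 0.0360
R5 (z=27.0): delicate=0.52, ¬heavy=1−0.93=0.07; AND[a·b] → w = 0.0364
Weighted average = (0.0520·84.0 + 0.0860·23.0 + 0.3240·74.7 + 0.0360·14.0 + 0.0364·27.0) / (0.0520 + 0.0860 + 0.3240 + 0.0360 + 0.0364)
  = 32.0356 / 0.5344 = 59.95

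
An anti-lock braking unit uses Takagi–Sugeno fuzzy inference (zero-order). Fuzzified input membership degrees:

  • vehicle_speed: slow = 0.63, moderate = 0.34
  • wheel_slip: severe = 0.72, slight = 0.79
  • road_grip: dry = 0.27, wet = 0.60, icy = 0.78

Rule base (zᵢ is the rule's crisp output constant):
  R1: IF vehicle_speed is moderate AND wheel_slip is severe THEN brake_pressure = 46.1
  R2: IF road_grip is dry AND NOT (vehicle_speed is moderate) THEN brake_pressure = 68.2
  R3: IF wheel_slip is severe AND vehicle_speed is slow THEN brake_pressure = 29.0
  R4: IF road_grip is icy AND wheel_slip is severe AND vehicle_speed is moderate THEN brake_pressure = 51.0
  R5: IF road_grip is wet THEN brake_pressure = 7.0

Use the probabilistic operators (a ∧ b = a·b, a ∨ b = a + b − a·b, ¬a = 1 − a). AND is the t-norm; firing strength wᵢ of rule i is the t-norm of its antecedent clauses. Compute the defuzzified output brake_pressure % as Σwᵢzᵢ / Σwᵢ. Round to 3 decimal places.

30.303

R1 (z=46.1): moderate=0.34, severe=0.72; AND[a·b] → w = 0.2448
R2 (z=68.2): dry=0.27, ¬moderate=1−0.34=0.66; AND[a·b] → w = 0.1782
R3 (z=29.0): severe=0.72, slow=0.63; AND[a·b] → w = 0.4536
R4 (z=51.0): icy=0.78, severe=0.72, moderate=0.34; AND[a·b] → w = 0.1909
R5 (z=7.0): wet=0.60 → w = 0.6000
Weighted average = (0.2448·46.1 + 0.1782·68.2 + 0.4536·29.0 + 0.1909·51.0 + 0.6000·7.0) / (0.2448 + 0.1782 + 0.4536 + 0.1909 + 0.6000)
  = 50.5311 / 1.6675 = 30.303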